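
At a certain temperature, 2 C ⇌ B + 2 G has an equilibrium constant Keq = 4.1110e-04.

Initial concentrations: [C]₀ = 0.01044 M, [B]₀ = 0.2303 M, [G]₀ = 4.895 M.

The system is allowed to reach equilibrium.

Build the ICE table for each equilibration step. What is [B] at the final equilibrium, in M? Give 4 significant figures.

[B]_eq = 4.6385e-06 M

Q₀ = 5.0629e+04 vs Keq = 4.1110e-04 ⇒ Q>K, reverse
Step 1:
                    C           B           G
  I           0.01044      0.2303       4.895
  C            0.4606     -0.2303     -0.4606
  E             0.471  4.6385e-06       4.434
  solve Keq expr → x = -0.2303; check Q = 4.1110e-04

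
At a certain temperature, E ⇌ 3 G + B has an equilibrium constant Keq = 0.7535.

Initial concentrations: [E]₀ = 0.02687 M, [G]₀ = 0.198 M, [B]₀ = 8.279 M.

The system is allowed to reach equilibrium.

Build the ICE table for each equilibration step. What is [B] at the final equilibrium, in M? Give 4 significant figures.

Q₀ = 2.392 vs Keq = 0.7535 ⇒ Q>K, reverse
Step 1:
                    E           G           B
  init        0.02687       0.198       8.279
  Δ           0.01423    -0.04268    -0.01423
  eq           0.0411      0.1553       8.265
  solve Keq expr → x = -0.01423; check Q = 0.7535

[B]_eq = 8.265 M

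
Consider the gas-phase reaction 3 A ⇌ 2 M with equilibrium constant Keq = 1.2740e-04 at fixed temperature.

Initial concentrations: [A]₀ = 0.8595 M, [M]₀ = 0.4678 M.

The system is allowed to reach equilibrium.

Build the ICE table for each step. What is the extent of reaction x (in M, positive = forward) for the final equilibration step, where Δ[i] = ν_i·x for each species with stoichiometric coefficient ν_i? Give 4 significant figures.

x = -0.2232 M

Q₀ = 0.3447 vs Keq = 1.2740e-04 ⇒ Q>K, reverse
Step 1:
                  A         M
  Initial    0.8595    0.4678
  Change     0.6697   -0.4465
  Equil       1.529   0.02134
  solve Keq expr → x = -0.2232; check Q = 1.2740e-04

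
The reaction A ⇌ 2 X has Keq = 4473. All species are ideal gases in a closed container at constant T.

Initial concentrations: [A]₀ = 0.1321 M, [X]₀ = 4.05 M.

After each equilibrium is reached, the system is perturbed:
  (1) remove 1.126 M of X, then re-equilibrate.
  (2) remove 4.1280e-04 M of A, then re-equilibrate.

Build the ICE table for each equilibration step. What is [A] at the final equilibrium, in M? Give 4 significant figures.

Q₀ = 124.2 vs Keq = 4473 ⇒ Q<K, forward
Step 1:
                  A         X
  I          0.1321      4.05
  C          -0.128    0.2559
  E        0.004145     4.306
  solve Keq expr → x = 0.128; check Q = 4473
Then remove 1.126 M of X.
Step 2:
                  A         X
  I        0.004145      3.18
  C       -0.001879  0.003758
  E        0.002266     3.184
  solve Keq expr → x = 0.001879; check Q = 4473
Then remove 4.1280e-04 M of A.
Step 3:
                  A         X
  I        0.001853     3.184
  C       4.1163e-04 -8.2326e-04
  E        0.002265     3.183
  solve Keq expr → x = -4.1163e-04; check Q = 4473

[A]_eq = 0.002265 M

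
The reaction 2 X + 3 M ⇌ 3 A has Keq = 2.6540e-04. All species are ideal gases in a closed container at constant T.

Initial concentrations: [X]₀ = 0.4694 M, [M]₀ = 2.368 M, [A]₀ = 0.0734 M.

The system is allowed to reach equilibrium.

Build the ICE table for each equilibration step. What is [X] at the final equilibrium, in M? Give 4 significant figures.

[X]_eq = 0.4584 M

Q₀ = 1.3516e-04 vs Keq = 2.6540e-04 ⇒ Q<K, forward
Step 1:
                    X           M           A
  init         0.4694       2.368      0.0734
  Δ          -0.01097    -0.01645     0.01645
  eq           0.4584       2.352     0.08985
  solve Keq expr → x = 0.005483; check Q = 2.6540e-04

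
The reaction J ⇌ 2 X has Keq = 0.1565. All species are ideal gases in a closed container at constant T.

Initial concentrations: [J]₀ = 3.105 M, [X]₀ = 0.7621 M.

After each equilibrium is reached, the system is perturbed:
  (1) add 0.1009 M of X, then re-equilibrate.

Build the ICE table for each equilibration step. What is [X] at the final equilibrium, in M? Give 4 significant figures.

Q₀ = 0.1871 vs Keq = 0.1565 ⇒ Q>K, reverse
Step 1:
                  J         X
  init        3.105    0.7621
  Δ         0.03078  -0.06156
  eq          3.136    0.7005
  solve Keq expr → x = -0.03078; check Q = 0.1565
Then add 0.1009 M of X.
Step 2:
                  J         X
  init        3.136    0.8014
  Δ         0.04779  -0.09558
  eq          3.184    0.7059
  solve Keq expr → x = -0.04779; check Q = 0.1565

[X]_eq = 0.7059 M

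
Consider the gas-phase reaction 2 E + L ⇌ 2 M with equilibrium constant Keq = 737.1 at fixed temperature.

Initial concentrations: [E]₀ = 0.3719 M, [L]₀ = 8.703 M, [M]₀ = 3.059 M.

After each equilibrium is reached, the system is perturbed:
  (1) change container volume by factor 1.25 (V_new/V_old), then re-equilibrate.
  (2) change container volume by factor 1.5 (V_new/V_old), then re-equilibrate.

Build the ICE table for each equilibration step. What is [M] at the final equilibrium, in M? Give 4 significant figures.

[M]_eq = 1.799 M

Q₀ = 7.774 vs Keq = 737.1 ⇒ Q<K, forward
Step 1:
                  E         L         M
  Initial    0.3719     8.703     3.059
  Change    -0.3292   -0.1646    0.3292
  Equil     0.04271     8.538     3.388
  solve Keq expr → x = 0.1646; check Q = 737.1
Then change container volume by factor 1.25 (V_new/V_old).
Step 2:
                  E         L         M
  Initial   0.03417     6.831     2.711
  Change   0.003971  0.001986 -0.003971
  Equil     0.03814     6.833     2.707
  solve Keq expr → x = -0.001986; check Q = 737.1
Then change container volume by factor 1.5 (V_new/V_old).
Step 3:
                  E         L         M
  Initial   0.02543     4.555     1.804
  Change   0.005608  0.002804 -0.005608
  Equil     0.03103     4.558     1.799
  solve Keq expr → x = -0.002804; check Q = 737.1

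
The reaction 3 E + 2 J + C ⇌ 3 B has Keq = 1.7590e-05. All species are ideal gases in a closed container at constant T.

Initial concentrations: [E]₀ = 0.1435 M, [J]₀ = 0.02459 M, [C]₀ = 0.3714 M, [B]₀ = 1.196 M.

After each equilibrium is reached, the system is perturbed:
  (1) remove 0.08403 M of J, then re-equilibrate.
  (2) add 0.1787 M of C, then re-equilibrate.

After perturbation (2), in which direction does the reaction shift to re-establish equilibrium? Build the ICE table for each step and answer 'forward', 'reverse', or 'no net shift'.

Q₀ = 2.5780e+06 vs Keq = 1.7590e-05 ⇒ Q>K, reverse
Step 1:
                  E         J         C         B
  Initial    0.1435   0.02459    0.3714     1.196
  Change      1.169    0.7794    0.3897    -1.169
  Equil       1.313     0.804    0.7611   0.02695
  solve Keq expr → x = -0.3897; check Q = 1.7590e-05
Then remove 0.08403 M of J.
Step 2:
                  E         J         C         B
  Initial     1.313    0.7199    0.7611   0.02695
  Change   0.001842  0.001228 6.1387e-04 -0.001842
  Equil       1.314    0.7212    0.7617   0.02511
  solve Keq expr → x = -6.1387e-04; check Q = 1.7590e-05
Then add 0.1787 M of C.
Step 3:
                  E         J         C         B
  Initial     1.314    0.7212    0.9404   0.02511
  Change  -0.001756 -0.001171 -5.8547e-04  0.001756
  Equil       1.313      0.72    0.9398   0.02686
  solve Keq expr → x = 5.8547e-04; check Q = 1.7590e-05

Direction: forward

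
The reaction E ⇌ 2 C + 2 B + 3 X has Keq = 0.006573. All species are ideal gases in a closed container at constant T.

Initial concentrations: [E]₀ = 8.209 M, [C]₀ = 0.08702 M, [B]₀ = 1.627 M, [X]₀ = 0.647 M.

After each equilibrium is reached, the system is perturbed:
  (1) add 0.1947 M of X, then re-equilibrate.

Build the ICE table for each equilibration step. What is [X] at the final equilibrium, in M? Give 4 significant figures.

Q₀ = 6.6136e-04 vs Keq = 0.006573 ⇒ Q<K, forward
Step 1:
                   E          C          B          X
  I            8.209    0.08702      1.627      0.647
  C         -0.05044     0.1009     0.1009     0.1513
  E            8.159     0.1879      1.728     0.7983
  solve Keq expr → x = 0.05044; check Q = 0.006573
Then add 0.1947 M of X.
Step 2:
                   E          C          B          X
  I            8.159     0.1879      1.728      0.993
  C          0.01845    -0.0369    -0.0369   -0.05535
  E            8.177      0.151      1.691     0.9377
  solve Keq expr → x = -0.01845; check Q = 0.006573

[X]_eq = 0.9377 M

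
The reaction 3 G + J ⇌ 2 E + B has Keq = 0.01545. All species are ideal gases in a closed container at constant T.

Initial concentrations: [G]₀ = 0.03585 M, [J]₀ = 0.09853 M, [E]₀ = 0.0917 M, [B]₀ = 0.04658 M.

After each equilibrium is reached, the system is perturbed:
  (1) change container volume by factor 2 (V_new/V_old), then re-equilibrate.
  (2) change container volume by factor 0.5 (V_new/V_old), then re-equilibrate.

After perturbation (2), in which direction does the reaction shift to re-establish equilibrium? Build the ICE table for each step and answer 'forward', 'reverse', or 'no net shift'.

Q₀ = 86.28 vs Keq = 0.01545 ⇒ Q>K, reverse
Step 1:
                    G           J           E           B
  I           0.03585     0.09853      0.0917     0.04658
  C            0.1045     0.03484    -0.06967    -0.03484
  E            0.1404      0.1334     0.02203     0.01174
  solve Keq expr → x = -0.03484; check Q = 0.01545
Then change container volume by factor 2 (V_new/V_old).
Step 2:
                    G           J           E           B
  I           0.07018     0.06668     0.01101    0.005872
  C          0.002867  9.5558e-04   -0.001911 -9.5558e-04
  E           0.07305     0.06764    0.009102    0.004916
  solve Keq expr → x = -9.5558e-04; check Q = 0.01545
Then change container volume by factor 0.5 (V_new/V_old).
Step 3:
                    G           J           E           B
  I            0.1461      0.1353      0.0182    0.009832
  C         -0.005734   -0.001911    0.003822    0.001911
  E            0.1404      0.1334     0.02203     0.01174
  solve Keq expr → x = 0.001911; check Q = 0.01545

Direction: forward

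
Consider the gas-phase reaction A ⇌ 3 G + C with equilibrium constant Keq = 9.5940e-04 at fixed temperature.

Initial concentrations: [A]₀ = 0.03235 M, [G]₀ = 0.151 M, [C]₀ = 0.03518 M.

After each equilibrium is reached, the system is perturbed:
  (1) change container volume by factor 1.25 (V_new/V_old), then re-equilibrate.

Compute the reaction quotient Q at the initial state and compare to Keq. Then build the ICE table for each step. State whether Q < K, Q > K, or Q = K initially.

Q₀ = 0.003744; Q > K (proceeds reverse)

Q₀ = 0.003744 vs Keq = 9.5940e-04 ⇒ Q>K, reverse
Step 1:
                    A           G           C
  init        0.03235       0.151     0.03518
  Δ           0.01067    -0.03202    -0.01067
  eq          0.04302       0.119     0.02451
  solve Keq expr → x = -0.01067; check Q = 9.5940e-04
Then change container volume by factor 1.25 (V_new/V_old).
Step 2:
                    A           G           C
  init        0.03442     0.09518     0.01961
  Δ         -0.004025     0.01208    0.004025
  eq          0.03039      0.1073     0.02363
  solve Keq expr → x = 0.004025; check Q = 9.5940e-04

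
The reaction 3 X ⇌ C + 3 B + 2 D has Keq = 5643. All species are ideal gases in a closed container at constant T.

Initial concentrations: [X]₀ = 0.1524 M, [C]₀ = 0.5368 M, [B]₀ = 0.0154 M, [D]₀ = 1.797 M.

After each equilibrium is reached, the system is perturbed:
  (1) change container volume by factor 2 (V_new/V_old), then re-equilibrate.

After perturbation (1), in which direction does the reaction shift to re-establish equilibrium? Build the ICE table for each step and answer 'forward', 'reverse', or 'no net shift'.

Direction: forward

Q₀ = 0.001789 vs Keq = 5643 ⇒ Q<K, forward
Step 1:
                   X          C          B          D
  Initial     0.1524     0.5368     0.0154      1.797
  Change     -0.1412    0.04705     0.1412    0.09411
  Equil      0.01124     0.5839     0.1566      1.891
  solve Keq expr → x = 0.04705; check Q = 5643
Then change container volume by factor 2 (V_new/V_old).
Step 2:
                   X          C          B          D
  Initial    0.00562     0.2919    0.07828     0.9456
  Change   -0.002706 9.0204e-04   0.002706   0.001804
  Equil     0.002914     0.2928    0.08099     0.9474
  solve Keq expr → x = 9.0204e-04; check Q = 5643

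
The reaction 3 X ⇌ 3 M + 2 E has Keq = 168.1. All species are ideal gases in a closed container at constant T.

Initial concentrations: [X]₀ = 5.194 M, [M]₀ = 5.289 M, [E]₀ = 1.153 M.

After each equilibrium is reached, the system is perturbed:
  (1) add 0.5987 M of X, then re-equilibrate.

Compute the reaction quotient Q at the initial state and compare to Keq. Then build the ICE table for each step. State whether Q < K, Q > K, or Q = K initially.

Q₀ = 1.404 vs Keq = 168.1 ⇒ Q<K, forward
Step 1:
                  X         M         E
  Initial     5.194     5.289     1.153
  Change     -2.432     2.432     1.621
  Equil       2.762     7.721     2.774
  solve Keq expr → x = 0.8106; check Q = 168.1
Then add 0.5987 M of X.
Step 2:
                  X         M         E
  Initial     3.361     7.721     2.774
  Change    -0.3302    0.3302    0.2201
  Equil       3.031     8.051     2.994
  solve Keq expr → x = 0.1101; check Q = 168.1

Q₀ = 1.404; Q < K (proceeds forward)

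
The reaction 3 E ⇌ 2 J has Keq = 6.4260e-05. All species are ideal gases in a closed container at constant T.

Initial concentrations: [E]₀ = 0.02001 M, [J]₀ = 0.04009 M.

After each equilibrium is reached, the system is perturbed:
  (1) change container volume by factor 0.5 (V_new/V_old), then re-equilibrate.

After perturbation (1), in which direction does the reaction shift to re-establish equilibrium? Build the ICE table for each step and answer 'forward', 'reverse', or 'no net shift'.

Direction: forward

Q₀ = 200.6 vs Keq = 6.4260e-05 ⇒ Q>K, reverse
Step 1:
                  E         J
  init      0.02001   0.04009
  Δ         0.05986  -0.03991
  eq        0.07987 1.8096e-04
  solve Keq expr → x = -0.01995; check Q = 6.4260e-05
Then change container volume by factor 0.5 (V_new/V_old).
Step 2:
                  E         J
  init       0.1597 3.6191e-04
  Δ       -2.2326e-04 1.4884e-04
  eq         0.1595 5.1075e-04
  solve Keq expr → x = 7.4418e-05; check Q = 6.4260e-05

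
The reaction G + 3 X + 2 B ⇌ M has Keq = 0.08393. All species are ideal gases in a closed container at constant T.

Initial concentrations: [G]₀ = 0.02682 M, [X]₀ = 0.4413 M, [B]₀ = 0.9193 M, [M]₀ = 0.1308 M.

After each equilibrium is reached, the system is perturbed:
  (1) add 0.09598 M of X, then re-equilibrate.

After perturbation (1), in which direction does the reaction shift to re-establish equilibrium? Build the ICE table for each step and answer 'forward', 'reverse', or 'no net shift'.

Direction: forward

Q₀ = 67.15 vs Keq = 0.08393 ⇒ Q>K, reverse
Step 1:
                  G         X         B         M
  init      0.02682    0.4413    0.9193    0.1308
  Δ          0.1219    0.3658    0.2438   -0.1219
  eq         0.1487    0.8071     1.163  0.008879
  solve Keq expr → x = -0.1219; check Q = 0.08393
Then add 0.09598 M of X.
Step 2:
                  G         X         B         M
  init       0.1487     0.903     1.163  0.008879
  Δ        -0.00286 -0.008579 -0.005719   0.00286
  eq         0.1459    0.8945     1.157   0.01174
  solve Keq expr → x = 0.00286; check Q = 0.08393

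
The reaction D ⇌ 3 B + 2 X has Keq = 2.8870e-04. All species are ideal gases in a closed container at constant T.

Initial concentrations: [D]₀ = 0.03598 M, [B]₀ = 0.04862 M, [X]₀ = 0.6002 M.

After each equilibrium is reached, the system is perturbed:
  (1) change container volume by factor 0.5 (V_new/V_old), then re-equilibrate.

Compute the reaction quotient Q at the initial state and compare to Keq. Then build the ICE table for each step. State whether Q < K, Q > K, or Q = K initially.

Q₀ = 0.001151; Q > K (proceeds reverse)

Q₀ = 0.001151 vs Keq = 2.8870e-04 ⇒ Q>K, reverse
Step 1:
                    D           B           X
  Initial     0.03598     0.04862      0.6002
  Change      0.00537    -0.01611    -0.01074
  Equil       0.04135     0.03251      0.5895
  solve Keq expr → x = -0.00537; check Q = 2.8870e-04
Then change container volume by factor 0.5 (V_new/V_old).
Step 2:
                    D           B           X
  Initial      0.0827     0.06502       1.179
  Change      0.01253    -0.03758    -0.02506
  Equil       0.09523     0.02743       1.154
  solve Keq expr → x = -0.01253; check Q = 2.8870e-04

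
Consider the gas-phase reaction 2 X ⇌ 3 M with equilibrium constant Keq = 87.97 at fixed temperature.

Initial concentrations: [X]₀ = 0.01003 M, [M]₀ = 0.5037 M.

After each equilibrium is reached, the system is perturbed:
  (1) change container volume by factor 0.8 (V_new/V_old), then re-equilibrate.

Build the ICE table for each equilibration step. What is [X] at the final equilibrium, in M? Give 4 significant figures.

Q₀ = 1270 vs Keq = 87.97 ⇒ Q>K, reverse
Step 1:
                  X         M
  init      0.01003    0.5037
  Δ         0.02406  -0.03609
  eq        0.03409    0.4676
  solve Keq expr → x = -0.01203; check Q = 87.97
Then change container volume by factor 0.8 (V_new/V_old).
Step 2:
                  X         M
  init      0.04262    0.5845
  Δ        0.004252 -0.006378
  eq        0.04687    0.5781
  solve Keq expr → x = -0.002126; check Q = 87.97

[X]_eq = 0.04687 M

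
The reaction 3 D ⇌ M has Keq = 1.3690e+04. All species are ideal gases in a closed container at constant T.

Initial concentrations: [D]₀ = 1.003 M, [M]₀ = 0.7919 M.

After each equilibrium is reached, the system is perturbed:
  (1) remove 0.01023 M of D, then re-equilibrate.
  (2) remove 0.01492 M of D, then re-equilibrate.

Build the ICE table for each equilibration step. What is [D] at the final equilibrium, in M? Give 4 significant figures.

[D]_eq = 0.0432 M

Q₀ = 0.7848 vs Keq = 1.3690e+04 ⇒ Q<K, forward
Step 1:
                    D           M
  I             1.003      0.7919
  C           -0.9597      0.3199
  E           0.04331       1.112
  solve Keq expr → x = 0.3199; check Q = 1.3690e+04
Then remove 0.01023 M of D.
Step 2:
                    D           M
  I           0.03308       1.112
  C           0.01019   -0.003395
  E           0.04326       1.108
  solve Keq expr → x = -0.003395; check Q = 1.3690e+04
Then remove 0.01492 M of D.
Step 3:
                    D           M
  I           0.02834       1.108
  C           0.01486   -0.004952
  E            0.0432       1.103
  solve Keq expr → x = -0.004952; check Q = 1.3690e+04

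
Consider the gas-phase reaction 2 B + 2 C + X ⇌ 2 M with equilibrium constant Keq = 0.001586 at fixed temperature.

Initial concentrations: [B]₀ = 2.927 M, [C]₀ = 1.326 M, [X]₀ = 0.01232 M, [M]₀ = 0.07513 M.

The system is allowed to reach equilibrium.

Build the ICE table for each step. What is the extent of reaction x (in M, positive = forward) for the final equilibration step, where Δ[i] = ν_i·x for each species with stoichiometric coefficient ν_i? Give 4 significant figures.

x = -0.02244 M

Q₀ = 0.03041 vs Keq = 0.001586 ⇒ Q>K, reverse
Step 1:
                  B         C         X         M
  Initial     2.927     1.326   0.01232   0.07513
  Change    0.04488   0.04488   0.02244  -0.04488
  Equil       2.972     1.371   0.03476   0.03025
  solve Keq expr → x = -0.02244; check Q = 0.001586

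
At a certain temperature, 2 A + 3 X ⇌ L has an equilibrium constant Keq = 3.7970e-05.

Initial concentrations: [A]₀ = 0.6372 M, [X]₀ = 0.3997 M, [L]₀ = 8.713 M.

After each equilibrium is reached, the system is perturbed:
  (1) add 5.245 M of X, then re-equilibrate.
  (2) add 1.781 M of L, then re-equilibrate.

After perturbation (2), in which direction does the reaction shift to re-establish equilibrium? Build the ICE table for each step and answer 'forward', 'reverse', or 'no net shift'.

Direction: reverse

Q₀ = 336.1 vs Keq = 3.7970e-05 ⇒ Q>K, reverse
Step 1:
                   A          X          L
  Initial     0.6372     0.3997      8.713
  Change       7.807      11.71     -3.904
  Equil        8.444      12.11      4.809
  solve Keq expr → x = -3.904; check Q = 3.7970e-05
Then add 5.245 M of X.
Step 2:
                   A          X          L
  Initial      8.444      17.36      4.809
  Change      -1.686     -2.529     0.8431
  Equil        6.758      14.83      5.652
  solve Keq expr → x = 0.8431; check Q = 3.7970e-05
Then add 1.781 M of L.
Step 3:
                   A          X          L
  Initial      6.758      14.83      7.433
  Change      0.4197     0.6296    -0.2099
  Equil        7.178      15.46      7.224
  solve Keq expr → x = -0.2099; check Q = 3.7970e-05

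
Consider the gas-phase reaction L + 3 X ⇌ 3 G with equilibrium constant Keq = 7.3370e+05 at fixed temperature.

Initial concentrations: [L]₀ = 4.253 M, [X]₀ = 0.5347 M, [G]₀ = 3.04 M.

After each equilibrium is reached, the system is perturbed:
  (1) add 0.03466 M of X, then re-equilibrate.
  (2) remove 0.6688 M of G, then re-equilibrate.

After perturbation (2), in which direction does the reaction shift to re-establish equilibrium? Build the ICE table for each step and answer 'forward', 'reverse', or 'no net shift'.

Q₀ = 43.21 vs Keq = 7.3370e+05 ⇒ Q<K, forward
Step 1:
                   L          X          G
  I            4.253     0.5347       3.04
  C            -0.17    -0.5101     0.5101
  E            4.083    0.02463       3.55
  solve Keq expr → x = 0.17; check Q = 7.3370e+05
Then add 0.03466 M of X.
Step 2:
                   L          X          G
  I            4.083    0.05929       3.55
  C         -0.01147    -0.0344     0.0344
  E            4.072    0.02489      3.584
  solve Keq expr → x = 0.01147; check Q = 7.3370e+05
Then remove 0.6688 M of G.
Step 3:
                   L          X          G
  I            4.072    0.02489      2.916
  C        -0.001536  -0.004609   0.004609
  E             4.07    0.02028       2.92
  solve Keq expr → x = 0.001536; check Q = 7.3370e+05

Direction: forward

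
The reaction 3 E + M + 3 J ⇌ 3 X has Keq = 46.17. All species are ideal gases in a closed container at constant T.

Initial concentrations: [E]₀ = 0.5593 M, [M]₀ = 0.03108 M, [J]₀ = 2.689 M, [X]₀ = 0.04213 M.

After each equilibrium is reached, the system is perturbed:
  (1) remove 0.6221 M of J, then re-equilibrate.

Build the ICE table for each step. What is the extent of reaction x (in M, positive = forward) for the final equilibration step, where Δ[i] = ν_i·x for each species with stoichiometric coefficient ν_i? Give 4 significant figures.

Q₀ = 7.0727e-04 vs Keq = 46.17 ⇒ Q<K, forward
Step 1:
                   E          M          J          X
  Initial     0.5593    0.03108      2.689    0.04213
  Change    -0.09315   -0.03105   -0.09315    0.09315
  Equil       0.4662 3.0263e-05      2.596     0.1353
  solve Keq expr → x = 0.03105; check Q = 46.17
Then remove 0.6221 M of J.
Step 2:
                   E          M          J          X
  Initial     0.4662 3.0263e-05      1.974     0.1353
  Change  1.1503e-04 3.8344e-05 1.1503e-04 -1.1503e-04
  Equil       0.4663 6.8607e-05      1.974     0.1352
  solve Keq expr → x = -3.8344e-05; check Q = 46.17

x = -3.8344e-05 M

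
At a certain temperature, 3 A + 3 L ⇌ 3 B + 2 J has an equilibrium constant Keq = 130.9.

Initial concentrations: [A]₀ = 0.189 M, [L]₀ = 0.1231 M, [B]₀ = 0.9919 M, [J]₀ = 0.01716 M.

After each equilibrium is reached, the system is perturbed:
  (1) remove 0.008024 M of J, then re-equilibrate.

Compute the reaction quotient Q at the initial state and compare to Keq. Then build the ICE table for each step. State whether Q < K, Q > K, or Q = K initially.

Q₀ = 22.82 vs Keq = 130.9 ⇒ Q<K, forward
Step 1:
                    A           L           B           J
  I             0.189      0.1231      0.9919     0.01716
  C          -0.01651    -0.01651     0.01651     0.01101
  E            0.1725      0.1066       1.008     0.02817
  solve Keq expr → x = 0.005503; check Q = 130.9
Then remove 0.008024 M of J.
Step 2:
                    A           L           B           J
  I            0.1725      0.1066       1.008     0.02014
  C         -0.006099   -0.006099    0.006099    0.004066
  E            0.1664      0.1005       1.015     0.02421
  solve Keq expr → x = 0.002033; check Q = 130.9

Q₀ = 22.82; Q < K (proceeds forward)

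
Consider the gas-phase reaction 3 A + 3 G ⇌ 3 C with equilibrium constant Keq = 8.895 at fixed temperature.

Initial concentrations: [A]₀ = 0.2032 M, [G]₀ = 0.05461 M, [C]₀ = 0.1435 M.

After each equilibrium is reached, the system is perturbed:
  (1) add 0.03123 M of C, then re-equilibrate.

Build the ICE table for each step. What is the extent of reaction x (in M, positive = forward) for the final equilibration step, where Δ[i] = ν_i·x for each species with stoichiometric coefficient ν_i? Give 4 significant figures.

x = -0.00558 M

Q₀ = 2163 vs Keq = 8.895 ⇒ Q>K, reverse
Step 1:
                  A         G         C
  I          0.2032   0.05461    0.1435
  C         0.07162   0.07162  -0.07162
  E          0.2748    0.1262   0.07188
  solve Keq expr → x = -0.02387; check Q = 8.895
Then add 0.03123 M of C.
Step 2:
                  A         G         C
  I          0.2748    0.1262    0.1031
  C         0.01674   0.01674  -0.01674
  E          0.2916     0.143   0.08637
  solve Keq expr → x = -0.00558; check Q = 8.895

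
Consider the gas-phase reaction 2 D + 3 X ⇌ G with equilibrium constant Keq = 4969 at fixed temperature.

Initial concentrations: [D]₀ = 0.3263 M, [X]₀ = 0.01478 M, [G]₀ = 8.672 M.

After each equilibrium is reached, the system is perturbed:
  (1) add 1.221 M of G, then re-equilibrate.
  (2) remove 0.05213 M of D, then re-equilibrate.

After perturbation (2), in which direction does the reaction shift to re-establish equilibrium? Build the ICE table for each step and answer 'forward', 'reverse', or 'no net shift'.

Direction: reverse

Q₀ = 2.5227e+07 vs Keq = 4969 ⇒ Q>K, reverse
Step 1:
                   D          X          G
  init        0.3263    0.01478      8.672
  Δ            0.126      0.189   -0.06301
  eq          0.4523     0.2038      8.609
  solve Keq expr → x = -0.06301; check Q = 4969
Then add 1.221 M of G.
Step 2:
                   D          X          G
  init        0.4523     0.2038       9.83
  Δ         0.005077   0.007616  -0.002539
  eq          0.4574     0.2114      9.827
  solve Keq expr → x = -0.002539; check Q = 4969
Then remove 0.05213 M of D.
Step 3:
                   D          X          G
  init        0.4053     0.2114      9.827
  Δ         0.009481    0.01422   -0.00474
  eq          0.4148     0.2257      9.823
  solve Keq expr → x = -0.00474; check Q = 4969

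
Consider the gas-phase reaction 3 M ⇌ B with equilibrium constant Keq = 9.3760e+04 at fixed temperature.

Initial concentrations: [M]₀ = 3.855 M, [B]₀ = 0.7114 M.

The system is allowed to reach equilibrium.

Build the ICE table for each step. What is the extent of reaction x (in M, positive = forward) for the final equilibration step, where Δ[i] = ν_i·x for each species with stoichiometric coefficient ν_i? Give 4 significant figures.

x = 1.276 M

Q₀ = 0.01242 vs Keq = 9.3760e+04 ⇒ Q<K, forward
Step 1:
                  M         B
  Initial     3.855    0.7114
  Change     -3.827     1.276
  Equil     0.02767     1.987
  solve Keq expr → x = 1.276; check Q = 9.3760e+04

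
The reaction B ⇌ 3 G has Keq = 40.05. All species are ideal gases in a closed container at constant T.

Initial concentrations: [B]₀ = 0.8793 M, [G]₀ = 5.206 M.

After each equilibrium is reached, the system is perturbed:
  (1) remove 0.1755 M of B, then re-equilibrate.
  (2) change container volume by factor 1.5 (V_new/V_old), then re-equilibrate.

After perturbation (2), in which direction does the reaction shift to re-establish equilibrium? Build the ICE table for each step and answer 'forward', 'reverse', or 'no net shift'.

Q₀ = 160.5 vs Keq = 40.05 ⇒ Q>K, reverse
Step 1:
                    B           G
  Initial      0.8793       5.206
  Change       0.4739      -1.422
  Equil         1.353       3.784
  solve Keq expr → x = -0.4739; check Q = 40.05
Then remove 0.1755 M of B.
Step 2:
                    B           G
  Initial       1.178       3.784
  Change       0.0427     -0.1281
  Equil          1.22       3.656
  solve Keq expr → x = -0.0427; check Q = 40.05
Then change container volume by factor 1.5 (V_new/V_old).
Step 3:
                    B           G
  Initial      0.8136       2.437
  Change      -0.1714      0.5143
  Equil        0.6422       2.952
  solve Keq expr → x = 0.1714; check Q = 40.05

Direction: forward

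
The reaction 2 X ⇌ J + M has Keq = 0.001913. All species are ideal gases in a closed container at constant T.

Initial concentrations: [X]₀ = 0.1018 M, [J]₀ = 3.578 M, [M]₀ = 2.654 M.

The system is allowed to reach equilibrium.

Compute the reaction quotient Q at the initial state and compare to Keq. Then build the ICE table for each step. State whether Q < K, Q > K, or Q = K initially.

Q₀ = 916.3; Q > K (proceeds reverse)

Q₀ = 916.3 vs Keq = 0.001913 ⇒ Q>K, reverse
Step 1:
                   X          J          M
  init        0.1018      3.578      2.654
  Δ            5.198     -2.599     -2.599
  eq             5.3     0.9789    0.05489
  solve Keq expr → x = -2.599; check Q = 0.001913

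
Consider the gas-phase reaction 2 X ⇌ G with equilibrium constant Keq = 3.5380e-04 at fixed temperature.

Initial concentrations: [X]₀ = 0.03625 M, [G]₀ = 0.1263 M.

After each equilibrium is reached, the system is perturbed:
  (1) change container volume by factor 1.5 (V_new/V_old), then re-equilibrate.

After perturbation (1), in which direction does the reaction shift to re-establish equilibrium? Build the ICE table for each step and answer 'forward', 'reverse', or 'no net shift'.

Q₀ = 96.11 vs Keq = 3.5380e-04 ⇒ Q>K, reverse
Step 1:
                    X           G
  init        0.03625      0.1263
  Δ            0.2525     -0.1263
  eq           0.2888  2.9507e-05
  solve Keq expr → x = -0.1263; check Q = 3.5380e-04
Then change container volume by factor 1.5 (V_new/V_old).
Step 2:
                    X           G
  init         0.1925  1.9671e-05
  Δ        1.3111e-05 -6.5553e-06
  eq           0.1925  1.3116e-05
  solve Keq expr → x = -6.5553e-06; check Q = 3.5380e-04

Direction: reverse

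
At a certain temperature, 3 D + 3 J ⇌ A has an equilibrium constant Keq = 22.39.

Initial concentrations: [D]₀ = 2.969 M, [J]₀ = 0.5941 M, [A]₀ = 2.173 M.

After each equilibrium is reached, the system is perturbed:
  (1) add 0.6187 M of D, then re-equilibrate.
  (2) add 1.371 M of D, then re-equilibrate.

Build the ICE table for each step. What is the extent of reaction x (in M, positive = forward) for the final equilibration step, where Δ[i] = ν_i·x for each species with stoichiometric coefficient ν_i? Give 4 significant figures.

Q₀ = 0.396 vs Keq = 22.39 ⇒ Q<K, forward
Step 1:
                   D          J          A
  I            2.969     0.5941      2.173
  C          -0.4108    -0.4108     0.1369
  E            2.558     0.1833       2.31
  solve Keq expr → x = 0.1369; check Q = 22.39
Then add 0.6187 M of D.
Step 2:
                   D          J          A
  I            3.177     0.1833       2.31
  C         -0.03387   -0.03387    0.01129
  E            3.143     0.1495      2.321
  solve Keq expr → x = 0.01129; check Q = 22.39
Then add 1.371 M of D.
Step 3:
                   D          J          A
  I            4.514     0.1495      2.321
  C         -0.04415   -0.04415    0.01472
  E             4.47     0.1053      2.336
  solve Keq expr → x = 0.01472; check Q = 22.39

x = 0.01472 M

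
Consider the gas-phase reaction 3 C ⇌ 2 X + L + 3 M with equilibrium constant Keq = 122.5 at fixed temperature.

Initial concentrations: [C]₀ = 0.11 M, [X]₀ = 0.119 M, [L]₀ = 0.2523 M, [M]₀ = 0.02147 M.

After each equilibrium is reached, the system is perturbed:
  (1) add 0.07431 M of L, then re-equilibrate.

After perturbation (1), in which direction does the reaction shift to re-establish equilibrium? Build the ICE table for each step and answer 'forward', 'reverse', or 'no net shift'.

Q₀ = 2.6566e-05 vs Keq = 122.5 ⇒ Q<K, forward
Step 1:
                    C           X           L           M
  I              0.11       0.119      0.2523     0.02147
  C           -0.1045     0.06966     0.03483      0.1045
  E          0.005504      0.1887      0.2871       0.126
  solve Keq expr → x = 0.03483; check Q = 122.5
Then add 0.07431 M of L.
Step 2:
                    C           X           L           M
  I          0.005504      0.1887      0.3614       0.126
  C        4.1291e-04 -2.7527e-04 -1.3764e-04 -4.1291e-04
  E          0.005917      0.1884      0.3613      0.1256
  solve Keq expr → x = -1.3764e-04; check Q = 122.5

Direction: reverse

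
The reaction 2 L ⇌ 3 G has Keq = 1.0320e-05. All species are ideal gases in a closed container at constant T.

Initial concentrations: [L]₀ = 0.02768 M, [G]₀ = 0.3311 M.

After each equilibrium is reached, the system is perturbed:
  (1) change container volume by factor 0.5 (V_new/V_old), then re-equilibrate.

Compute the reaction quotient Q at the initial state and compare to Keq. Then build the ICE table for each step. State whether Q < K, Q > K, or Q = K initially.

Q₀ = 47.37 vs Keq = 1.0320e-05 ⇒ Q>K, reverse
Step 1:
                  L         G
  I         0.02768    0.3311
  C          0.2151   -0.3226
  E          0.2428  0.008473
  solve Keq expr → x = -0.1075; check Q = 1.0320e-05
Then change container volume by factor 0.5 (V_new/V_old).
Step 2:
                  L         G
  I          0.4855   0.01695
  C        0.002302 -0.003453
  E          0.4878   0.01349
  solve Keq expr → x = -0.001151; check Q = 1.0320e-05

Q₀ = 47.37; Q > K (proceeds reverse)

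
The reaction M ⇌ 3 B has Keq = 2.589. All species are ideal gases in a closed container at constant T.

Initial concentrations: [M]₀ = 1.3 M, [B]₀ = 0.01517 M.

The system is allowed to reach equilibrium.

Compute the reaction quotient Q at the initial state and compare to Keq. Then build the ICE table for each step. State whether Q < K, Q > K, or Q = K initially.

Q₀ = 2.6854e-06; Q < K (proceeds forward)

Q₀ = 2.6854e-06 vs Keq = 2.589 ⇒ Q<K, forward
Step 1:
                    M           B
  Initial         1.3     0.01517
  Change      -0.4316       1.295
  Equil        0.8684        1.31
  solve Keq expr → x = 0.4316; check Q = 2.589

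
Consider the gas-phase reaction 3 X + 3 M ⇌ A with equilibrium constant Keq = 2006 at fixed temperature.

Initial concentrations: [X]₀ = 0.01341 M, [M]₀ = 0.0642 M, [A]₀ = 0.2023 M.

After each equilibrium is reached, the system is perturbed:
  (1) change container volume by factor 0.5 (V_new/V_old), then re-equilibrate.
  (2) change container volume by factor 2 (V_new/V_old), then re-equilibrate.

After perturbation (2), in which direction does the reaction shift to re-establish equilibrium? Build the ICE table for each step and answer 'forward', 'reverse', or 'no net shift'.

Q₀ = 3.1703e+08 vs Keq = 2006 ⇒ Q>K, reverse
Step 1:
                  X         M         A
  init      0.01341    0.0642    0.2023
  Δ          0.1672    0.1672  -0.05574
  eq         0.1806    0.2314    0.1466
  solve Keq expr → x = -0.05574; check Q = 2006
Then change container volume by factor 0.5 (V_new/V_old).
Step 2:
                  X         M         A
  init       0.3613    0.4629    0.2931
  Δ         -0.1703   -0.1703   0.05677
  eq          0.191    0.2926    0.3499
  solve Keq expr → x = 0.05677; check Q = 2006
Then change container volume by factor 2 (V_new/V_old).
Step 3:
                  X         M         A
  init      0.09549    0.1463    0.1749
  Δ         0.08515   0.08515  -0.02838
  eq         0.1806    0.2314    0.1466
  solve Keq expr → x = -0.02838; check Q = 2006

Direction: reverse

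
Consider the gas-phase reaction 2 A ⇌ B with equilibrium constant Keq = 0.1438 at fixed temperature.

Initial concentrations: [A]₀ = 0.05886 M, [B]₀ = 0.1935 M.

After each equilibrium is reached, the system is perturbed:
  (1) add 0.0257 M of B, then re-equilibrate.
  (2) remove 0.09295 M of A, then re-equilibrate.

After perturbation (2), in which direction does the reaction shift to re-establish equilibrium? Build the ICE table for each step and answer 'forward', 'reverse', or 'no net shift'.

Q₀ = 55.85 vs Keq = 0.1438 ⇒ Q>K, reverse
Step 1:
                    A           B
  I           0.05886      0.1935
  C             0.341     -0.1705
  E            0.3999     0.02299
  solve Keq expr → x = -0.1705; check Q = 0.1438
Then add 0.0257 M of B.
Step 2:
                    A           B
  I            0.3999     0.04869
  C           0.04139    -0.02069
  E            0.4413       0.028
  solve Keq expr → x = -0.02069; check Q = 0.1438
Then remove 0.09295 M of A.
Step 3:
                    A           B
  I            0.3483       0.028
  C           0.01751   -0.008755
  E            0.3658     0.01924
  solve Keq expr → x = -0.008755; check Q = 0.1438

Direction: reverse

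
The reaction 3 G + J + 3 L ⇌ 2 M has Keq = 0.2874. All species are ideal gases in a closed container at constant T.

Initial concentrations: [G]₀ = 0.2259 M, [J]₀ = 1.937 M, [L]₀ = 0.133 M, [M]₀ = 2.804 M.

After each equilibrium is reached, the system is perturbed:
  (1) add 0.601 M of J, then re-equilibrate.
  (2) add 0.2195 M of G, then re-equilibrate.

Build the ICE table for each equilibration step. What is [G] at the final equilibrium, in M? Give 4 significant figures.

[G]_eq = 1.488 M

Q₀ = 1.4967e+05 vs Keq = 0.2874 ⇒ Q>K, reverse
Step 1:
                  G         J         L         M
  init       0.2259     1.937     0.133     2.804
  Δ           1.173    0.3911     1.173   -0.7823
  eq          1.399     2.328     1.306     2.022
  solve Keq expr → x = -0.3911; check Q = 0.2874
Then add 0.601 M of J.
Step 2:
                  G         J         L         M
  init        1.399     2.929     1.306     2.022
  Δ        -0.04347  -0.01449  -0.04347   0.02898
  eq          1.356     2.915     1.263     2.051
  solve Keq expr → x = 0.01449; check Q = 0.2874
Then add 0.2195 M of G.
Step 3:
                  G         J         L         M
  init        1.575     2.915     1.263     2.051
  Δ        -0.08697  -0.02899  -0.08697   0.05798
  eq          1.488     2.886     1.176     2.109
  solve Keq expr → x = 0.02899; check Q = 0.2874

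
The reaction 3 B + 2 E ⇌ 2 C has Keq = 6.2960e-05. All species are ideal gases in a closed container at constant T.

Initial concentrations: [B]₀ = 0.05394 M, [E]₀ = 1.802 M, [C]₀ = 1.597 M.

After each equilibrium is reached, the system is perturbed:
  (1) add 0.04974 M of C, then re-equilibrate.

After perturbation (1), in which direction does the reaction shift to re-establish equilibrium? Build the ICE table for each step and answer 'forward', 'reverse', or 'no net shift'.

Q₀ = 5005 vs Keq = 6.2960e-05 ⇒ Q>K, reverse
Step 1:
                  B         E         C
  init      0.05394     1.802     1.597
  Δ           2.257     1.505    -1.505
  eq          2.311     3.307   0.09219
  solve Keq expr → x = -0.7524; check Q = 6.2960e-05
Then add 0.04974 M of C.
Step 2:
                  B         E         C
  init        2.311     3.307    0.1419
  Δ         0.06665   0.04443  -0.04443
  eq          2.378     3.351    0.0975
  solve Keq expr → x = -0.02222; check Q = 6.2960e-05

Direction: reverse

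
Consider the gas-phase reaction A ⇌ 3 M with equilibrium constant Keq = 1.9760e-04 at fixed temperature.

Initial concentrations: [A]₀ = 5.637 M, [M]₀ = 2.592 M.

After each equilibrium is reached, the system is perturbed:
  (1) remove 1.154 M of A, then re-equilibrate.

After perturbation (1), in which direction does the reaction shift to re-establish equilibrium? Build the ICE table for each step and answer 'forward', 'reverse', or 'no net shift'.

Direction: reverse

Q₀ = 3.089 vs Keq = 1.9760e-04 ⇒ Q>K, reverse
Step 1:
                   A          M
  init         5.637      2.592
  Δ           0.8278     -2.483
  eq           6.465     0.1085
  solve Keq expr → x = -0.8278; check Q = 1.9760e-04
Then remove 1.154 M of A.
Step 2:
                   A          M
  init         5.311     0.1085
  Δ          0.00229  -0.006869
  eq           5.313     0.1016
  solve Keq expr → x = -0.00229; check Q = 1.9760e-04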